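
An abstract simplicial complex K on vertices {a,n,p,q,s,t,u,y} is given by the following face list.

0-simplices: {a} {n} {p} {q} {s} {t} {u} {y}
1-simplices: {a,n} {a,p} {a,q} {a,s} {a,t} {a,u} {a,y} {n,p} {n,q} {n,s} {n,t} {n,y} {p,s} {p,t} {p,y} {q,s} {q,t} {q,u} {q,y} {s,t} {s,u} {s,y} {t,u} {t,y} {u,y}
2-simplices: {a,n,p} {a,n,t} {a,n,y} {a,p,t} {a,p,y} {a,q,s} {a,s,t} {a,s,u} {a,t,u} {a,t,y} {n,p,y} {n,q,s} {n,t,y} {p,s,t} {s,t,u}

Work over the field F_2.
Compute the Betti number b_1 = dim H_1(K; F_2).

b_1=6

n_0=8 n_1=25 n_2=15  [Z2]
∂1: piv[an,ap,aq,as,at,au,ay] rk=7  ker:np,nq,ns,nt,ny,ps,pt,py,qs,qt,qu,qy,st,su,sy,tu,ty,uy
∂2: piv[anp,ant,any,apt,apy,aqs,ast,asu,atu,aty,nqs,pst] rk=12  ker:npy,nty,stu
b_1=(25−7)−12=6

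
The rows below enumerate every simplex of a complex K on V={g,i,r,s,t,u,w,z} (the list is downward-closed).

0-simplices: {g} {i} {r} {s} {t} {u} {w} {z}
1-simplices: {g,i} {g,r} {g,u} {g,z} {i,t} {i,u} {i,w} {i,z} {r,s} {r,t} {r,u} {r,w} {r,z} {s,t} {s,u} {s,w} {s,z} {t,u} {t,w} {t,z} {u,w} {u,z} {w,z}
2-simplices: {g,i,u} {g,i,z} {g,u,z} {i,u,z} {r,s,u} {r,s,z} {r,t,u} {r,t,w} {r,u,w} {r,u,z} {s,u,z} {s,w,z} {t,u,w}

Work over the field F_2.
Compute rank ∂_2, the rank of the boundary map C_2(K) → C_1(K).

rank∂_2=10

n_0=8 n_1=23 n_2=13  [Z2]
∂1: piv[gi,gr,gu,gz,it,iw,rs] rk=7  ker:iu,iz,rt,ru,rw,rz,st,su,sw,sz,tu,tw,tz,uw,uz,wz
∂2: piv[giu,giz,guz,rsu,rsz,rtu,rtw,ruw,ruz,swz] rk=10  ker:iuz,suz,tuw
rk∂_2=10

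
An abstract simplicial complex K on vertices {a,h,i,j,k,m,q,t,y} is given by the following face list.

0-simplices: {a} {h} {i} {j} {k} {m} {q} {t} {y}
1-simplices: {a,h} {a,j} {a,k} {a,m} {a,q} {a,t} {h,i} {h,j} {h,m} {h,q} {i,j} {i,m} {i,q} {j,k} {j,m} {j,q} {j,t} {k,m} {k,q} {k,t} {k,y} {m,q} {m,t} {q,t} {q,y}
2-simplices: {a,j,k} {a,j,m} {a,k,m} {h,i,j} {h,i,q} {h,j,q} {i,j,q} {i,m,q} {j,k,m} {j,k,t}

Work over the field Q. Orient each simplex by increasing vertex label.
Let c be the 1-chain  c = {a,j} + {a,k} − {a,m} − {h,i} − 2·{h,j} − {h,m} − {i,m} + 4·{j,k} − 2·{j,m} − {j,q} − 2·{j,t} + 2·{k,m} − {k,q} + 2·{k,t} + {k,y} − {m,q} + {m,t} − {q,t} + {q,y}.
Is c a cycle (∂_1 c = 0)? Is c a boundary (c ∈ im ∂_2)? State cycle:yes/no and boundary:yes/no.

n_0=9 n_1=25 n_2=10  [Q]
∂1: piv[ah,aj,ak,am,aq,at,hi,ky] rk=8  ker:hj,hm,hq,ij,im,iq,jk,jm,jq,jt,km,kq,kt,mq,mt,qt,qy
∂2: piv[ajk,ajm,akm,hij,hiq,hjq,imq,jkt] rk=8  ker:ijq,jkm
∂1c = −{a} + 4·{h} + {k} − 3·{m} − 3·{q} + 2·{y}

cycle:no boundary:no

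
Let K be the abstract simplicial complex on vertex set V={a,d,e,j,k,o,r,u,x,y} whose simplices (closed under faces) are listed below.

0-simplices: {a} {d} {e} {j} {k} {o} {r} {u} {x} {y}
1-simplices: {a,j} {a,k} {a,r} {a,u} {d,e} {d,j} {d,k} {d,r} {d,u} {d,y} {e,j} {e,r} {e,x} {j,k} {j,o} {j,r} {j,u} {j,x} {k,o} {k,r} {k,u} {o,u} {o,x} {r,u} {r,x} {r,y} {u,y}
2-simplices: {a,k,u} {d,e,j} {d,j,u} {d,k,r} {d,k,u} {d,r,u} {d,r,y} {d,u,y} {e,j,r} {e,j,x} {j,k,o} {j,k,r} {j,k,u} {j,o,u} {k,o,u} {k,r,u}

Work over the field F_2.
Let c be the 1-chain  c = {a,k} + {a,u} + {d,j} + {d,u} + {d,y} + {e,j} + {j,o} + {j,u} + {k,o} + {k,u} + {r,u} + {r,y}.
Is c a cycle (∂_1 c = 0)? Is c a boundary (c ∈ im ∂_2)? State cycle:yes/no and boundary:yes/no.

cycle:no boundary:no

n_0=10 n_1=27 n_2=16  [Z2]
∂1: piv[aj,ak,ar,au,de,dj,dy,ex,jo] rk=9  ker:dk,dr,du,ej,er,jk,jr,ju,jx,ko,kr,ku,ou,ox,ru,rx,ry,uy
∂2: piv[aku,dej,dju,dkr,dku,dru,dry,duy,ejr,ejx,jko,jkr,jku,jou] rk=14  ker:kou,kru
∂1c = {d} + {e} + {k} + {u}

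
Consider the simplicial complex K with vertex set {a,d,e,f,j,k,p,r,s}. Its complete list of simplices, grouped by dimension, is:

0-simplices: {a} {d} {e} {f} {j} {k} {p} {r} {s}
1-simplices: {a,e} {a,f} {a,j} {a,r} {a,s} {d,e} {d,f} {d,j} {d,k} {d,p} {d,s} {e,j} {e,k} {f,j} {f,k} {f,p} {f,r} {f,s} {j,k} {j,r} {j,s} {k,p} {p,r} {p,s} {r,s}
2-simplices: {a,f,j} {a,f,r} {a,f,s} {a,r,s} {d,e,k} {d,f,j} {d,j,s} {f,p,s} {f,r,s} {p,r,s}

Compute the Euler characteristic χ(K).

n_0=9 n_1=25 n_2=10
χ=+9−25+10=-6

χ(K)=-6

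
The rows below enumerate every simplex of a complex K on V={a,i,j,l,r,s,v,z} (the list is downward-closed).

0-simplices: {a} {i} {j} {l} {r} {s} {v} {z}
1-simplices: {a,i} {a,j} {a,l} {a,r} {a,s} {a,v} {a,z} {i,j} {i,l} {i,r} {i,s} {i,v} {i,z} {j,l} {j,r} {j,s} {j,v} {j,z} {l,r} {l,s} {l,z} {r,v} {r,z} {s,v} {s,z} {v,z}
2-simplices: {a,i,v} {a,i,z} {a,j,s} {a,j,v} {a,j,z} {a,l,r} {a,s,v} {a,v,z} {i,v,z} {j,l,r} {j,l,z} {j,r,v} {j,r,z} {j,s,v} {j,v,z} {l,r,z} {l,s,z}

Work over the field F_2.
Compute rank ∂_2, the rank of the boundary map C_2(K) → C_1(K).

rank∂_2=13

n_0=8 n_1=26 n_2=17  [Z2]
∂1: piv[ai,aj,al,ar,as,av,az] rk=7  ker:ij,il,ir,is,iv,iz,jl,jr,js,jv,jz,lr,ls,lz,rv,rz,sv,sz,vz
∂2: piv[aiv,aiz,ajs,ajv,ajz,alr,asv,avz,jlr,jlz,jrv,jrz,lsz] rk=13  ker:ivz,jsv,jvz,lrz
rk∂_2=13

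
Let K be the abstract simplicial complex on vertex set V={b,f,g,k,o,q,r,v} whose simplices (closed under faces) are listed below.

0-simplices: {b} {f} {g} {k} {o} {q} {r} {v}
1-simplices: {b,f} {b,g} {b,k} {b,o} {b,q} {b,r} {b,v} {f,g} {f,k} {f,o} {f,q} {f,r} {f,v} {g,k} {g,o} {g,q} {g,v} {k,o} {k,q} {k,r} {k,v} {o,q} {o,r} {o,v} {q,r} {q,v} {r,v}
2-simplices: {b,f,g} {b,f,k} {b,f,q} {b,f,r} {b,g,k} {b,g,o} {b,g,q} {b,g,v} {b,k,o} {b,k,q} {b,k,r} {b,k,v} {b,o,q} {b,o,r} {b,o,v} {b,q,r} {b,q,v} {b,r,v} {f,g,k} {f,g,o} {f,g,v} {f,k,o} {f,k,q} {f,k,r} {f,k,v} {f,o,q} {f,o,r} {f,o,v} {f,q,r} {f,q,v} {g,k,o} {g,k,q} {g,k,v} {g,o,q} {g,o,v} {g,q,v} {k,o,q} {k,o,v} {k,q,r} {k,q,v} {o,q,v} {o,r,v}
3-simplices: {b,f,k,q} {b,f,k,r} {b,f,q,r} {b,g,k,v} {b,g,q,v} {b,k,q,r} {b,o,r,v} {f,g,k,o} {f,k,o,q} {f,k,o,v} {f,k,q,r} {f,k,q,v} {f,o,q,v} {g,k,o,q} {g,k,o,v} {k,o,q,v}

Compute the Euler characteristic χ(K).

χ(K)=7

n_0=8 n_1=27 n_2=42 n_3=16
χ=+8−27+42−16=7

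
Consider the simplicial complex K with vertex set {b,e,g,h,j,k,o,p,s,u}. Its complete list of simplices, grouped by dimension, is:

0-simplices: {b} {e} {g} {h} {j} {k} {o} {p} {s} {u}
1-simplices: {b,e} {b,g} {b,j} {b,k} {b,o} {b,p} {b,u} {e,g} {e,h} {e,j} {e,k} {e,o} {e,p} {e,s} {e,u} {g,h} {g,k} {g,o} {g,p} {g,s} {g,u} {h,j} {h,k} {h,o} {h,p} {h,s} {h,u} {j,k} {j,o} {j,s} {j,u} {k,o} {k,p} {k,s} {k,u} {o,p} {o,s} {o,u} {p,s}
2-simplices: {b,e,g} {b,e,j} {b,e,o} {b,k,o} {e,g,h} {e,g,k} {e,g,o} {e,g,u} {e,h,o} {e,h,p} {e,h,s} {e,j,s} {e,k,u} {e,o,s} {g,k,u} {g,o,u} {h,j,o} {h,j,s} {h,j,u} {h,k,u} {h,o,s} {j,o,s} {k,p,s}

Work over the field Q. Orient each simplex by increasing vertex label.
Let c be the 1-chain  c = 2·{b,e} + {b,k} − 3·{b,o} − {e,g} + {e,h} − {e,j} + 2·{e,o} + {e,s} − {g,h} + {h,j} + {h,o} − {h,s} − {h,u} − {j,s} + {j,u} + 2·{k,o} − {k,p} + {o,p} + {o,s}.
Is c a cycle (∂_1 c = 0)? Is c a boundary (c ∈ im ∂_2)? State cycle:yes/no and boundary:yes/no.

cycle:yes boundary:no

n_0=10 n_1=39 n_2=23  [Q]
∂1: piv[be,bg,bj,bk,bo,bp,bu,eh,es] rk=9  ker:eg,ej,ek,eo,ep,eu,gh,gk,go,gp,gs,gu,hj,hk,ho,hp,hs,hu,jk,jo,js,ju,ko,kp,ks,ku,op,os,ou,ps
∂2: piv[beg,bej,beo,bko,egh,egk,ego,egu,eho,ehp,ehs,ejs,eku,eos,gou,hjo,hjs,hju,hku,kps] rk=20  ker:gku,hos,jos
∂1c = 0
c vs im∂2: residual ≠ 0 ⇒ not boundary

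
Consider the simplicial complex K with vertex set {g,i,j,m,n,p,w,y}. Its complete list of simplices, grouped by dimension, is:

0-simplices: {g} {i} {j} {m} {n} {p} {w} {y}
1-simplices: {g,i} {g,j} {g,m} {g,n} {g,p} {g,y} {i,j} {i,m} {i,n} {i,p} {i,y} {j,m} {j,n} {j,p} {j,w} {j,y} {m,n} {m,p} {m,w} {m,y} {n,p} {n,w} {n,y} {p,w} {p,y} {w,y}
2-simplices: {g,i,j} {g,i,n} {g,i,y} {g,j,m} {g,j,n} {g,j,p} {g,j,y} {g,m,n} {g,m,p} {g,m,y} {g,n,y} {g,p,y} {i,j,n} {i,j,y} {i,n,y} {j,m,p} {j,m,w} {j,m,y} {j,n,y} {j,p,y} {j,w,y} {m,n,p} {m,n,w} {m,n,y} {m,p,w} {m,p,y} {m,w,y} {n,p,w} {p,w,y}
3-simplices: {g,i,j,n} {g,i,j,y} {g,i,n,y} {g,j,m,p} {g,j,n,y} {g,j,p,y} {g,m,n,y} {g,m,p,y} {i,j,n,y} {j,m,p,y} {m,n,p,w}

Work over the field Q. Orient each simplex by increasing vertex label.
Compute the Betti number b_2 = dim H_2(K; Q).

n_0=8 n_1=26 n_2=29 n_3=11  [Q]
∂1: piv[gi,gj,gm,gn,gp,gy,jw] rk=7  ker:ij,im,in,ip,iy,jm,jn,jp,jy,mn,mp,mw,my,np,nw,ny,pw,py,wy
∂2: piv[gij,gin,giy,gjm,gjn,gjp,gjy,gmn,gmp,gmy,gny,gpy,jmw,jwy,mnp,mnw,mpw] rk=17  ker:ijn,ijy,iny,jmp,jmy,jny,jpy,mny,mpy,mwy,npw,pwy
∂3: piv[gijn,gijy,giny,gjmp,gjny,gjpy,gmny,gmpy,jmpy,mnpw] rk=10  ker:ijny
b_2=(29−17)−10=2

b_2=2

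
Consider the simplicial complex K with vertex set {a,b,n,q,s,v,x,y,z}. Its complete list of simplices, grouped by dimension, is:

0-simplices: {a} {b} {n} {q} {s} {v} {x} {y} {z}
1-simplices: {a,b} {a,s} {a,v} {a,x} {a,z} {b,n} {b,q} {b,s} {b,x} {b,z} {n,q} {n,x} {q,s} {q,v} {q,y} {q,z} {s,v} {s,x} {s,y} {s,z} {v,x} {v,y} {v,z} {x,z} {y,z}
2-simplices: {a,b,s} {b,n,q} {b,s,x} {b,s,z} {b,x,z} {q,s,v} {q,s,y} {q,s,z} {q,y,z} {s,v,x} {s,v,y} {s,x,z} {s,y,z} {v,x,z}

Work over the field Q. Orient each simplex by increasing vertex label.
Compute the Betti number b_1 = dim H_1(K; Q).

b_1=5

n_0=9 n_1=25 n_2=14  [Q]
∂1: piv[ab,as,av,ax,az,bn,bq,qy] rk=8  ker:bs,bx,bz,nq,nx,qs,qv,qz,sv,sx,sy,sz,vx,vy,vz,xz,yz
∂2: piv[abs,bnq,bsx,bsz,bxz,qsv,qsy,qsz,qyz,svx,svy,vxz] rk=12  ker:sxz,syz
b_1=(25−8)−12=5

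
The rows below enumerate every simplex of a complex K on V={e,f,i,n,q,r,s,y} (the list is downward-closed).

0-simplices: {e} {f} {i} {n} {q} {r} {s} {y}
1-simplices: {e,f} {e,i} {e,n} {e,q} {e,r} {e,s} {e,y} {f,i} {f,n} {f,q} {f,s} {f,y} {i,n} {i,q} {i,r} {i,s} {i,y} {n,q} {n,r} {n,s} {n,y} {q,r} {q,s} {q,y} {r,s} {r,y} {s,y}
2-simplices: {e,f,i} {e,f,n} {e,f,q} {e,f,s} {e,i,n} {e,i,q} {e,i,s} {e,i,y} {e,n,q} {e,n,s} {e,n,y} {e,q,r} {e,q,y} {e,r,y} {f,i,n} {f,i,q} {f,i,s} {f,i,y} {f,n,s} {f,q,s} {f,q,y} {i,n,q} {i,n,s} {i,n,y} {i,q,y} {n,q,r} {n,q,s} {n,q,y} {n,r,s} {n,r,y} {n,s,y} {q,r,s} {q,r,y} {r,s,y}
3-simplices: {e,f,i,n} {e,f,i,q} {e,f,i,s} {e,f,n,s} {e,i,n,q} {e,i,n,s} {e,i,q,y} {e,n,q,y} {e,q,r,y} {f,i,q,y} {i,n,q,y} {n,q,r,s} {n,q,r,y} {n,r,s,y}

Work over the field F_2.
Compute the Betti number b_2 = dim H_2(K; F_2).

b_2=1

n_0=8 n_1=27 n_2=34 n_3=14  [Z2]
∂1: piv[ef,ei,en,eq,er,es,ey] rk=7  ker:fi,fn,fq,fs,fy,in,iq,ir,is,iy,nq,nr,ns,ny,qr,qs,qy,rs,ry,sy
∂2: piv[efi,efn,efq,efs,ein,eiq,eis,eiy,enq,ens,eny,eqr,eqy,ery,fiy,fqs,nqr,nrs,nsy] rk=19  ker:fin,fiq,fis,fns,fqy,inq,ins,iny,iqy,nqs,nqy,nry,qrs,qry,rsy
∂3: piv[efin,efiq,efis,efns,einq,eins,eiqy,enqy,eqry,fiqy,inqy,nqrs,nqry,nrsy] rk=14
b_2=(34−19)−14=1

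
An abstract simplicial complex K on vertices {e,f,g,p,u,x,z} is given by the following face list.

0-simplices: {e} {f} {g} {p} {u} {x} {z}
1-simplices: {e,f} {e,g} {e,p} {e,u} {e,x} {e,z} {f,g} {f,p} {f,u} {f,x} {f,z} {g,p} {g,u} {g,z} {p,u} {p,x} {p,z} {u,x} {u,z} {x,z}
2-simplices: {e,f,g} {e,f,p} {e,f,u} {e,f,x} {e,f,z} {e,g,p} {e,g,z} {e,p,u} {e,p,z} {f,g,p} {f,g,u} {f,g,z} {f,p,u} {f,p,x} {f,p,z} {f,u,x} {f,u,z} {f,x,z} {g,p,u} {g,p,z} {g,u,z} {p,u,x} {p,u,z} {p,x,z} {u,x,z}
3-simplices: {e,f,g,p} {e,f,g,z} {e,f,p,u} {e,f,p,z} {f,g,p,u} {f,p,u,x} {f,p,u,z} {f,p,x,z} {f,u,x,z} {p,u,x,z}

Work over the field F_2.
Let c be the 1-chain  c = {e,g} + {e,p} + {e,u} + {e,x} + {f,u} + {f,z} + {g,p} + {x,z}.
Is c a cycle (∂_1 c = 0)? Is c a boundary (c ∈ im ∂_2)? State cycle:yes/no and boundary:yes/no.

cycle:yes boundary:yes

n_0=7 n_1=20 n_2=25 n_3=10  [Z2]
∂1: piv[ef,eg,ep,eu,ex,ez] rk=6  ker:fg,fp,fu,fx,fz,gp,gu,gz,pu,px,pz,ux,uz,xz
∂2: piv[efg,efp,efu,efx,efz,egp,egz,epu,epz,fgu,fpx,fux,fuz,fxz] rk=14  ker:fgp,fgz,fpu,fpz,gpu,gpz,guz,pux,puz,pxz,uxz
∂3: piv[efgp,efgz,efpu,efpz,fgpu,fpux,fpuz,fpxz,fuxz] rk=9  ker:puxz
∂1c = 0
c vs im∂2: reduces to 0 ⇒ boundary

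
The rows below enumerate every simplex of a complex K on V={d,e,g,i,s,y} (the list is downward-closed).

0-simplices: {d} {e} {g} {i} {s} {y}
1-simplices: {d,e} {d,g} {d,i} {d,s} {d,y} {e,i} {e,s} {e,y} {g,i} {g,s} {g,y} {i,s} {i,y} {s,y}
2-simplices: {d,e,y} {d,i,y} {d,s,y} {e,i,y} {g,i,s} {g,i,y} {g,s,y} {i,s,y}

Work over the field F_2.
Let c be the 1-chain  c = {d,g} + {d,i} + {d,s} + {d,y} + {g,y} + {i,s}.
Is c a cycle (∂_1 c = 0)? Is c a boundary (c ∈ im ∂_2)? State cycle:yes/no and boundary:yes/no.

n_0=6 n_1=14 n_2=8  [Z2]
∂1: piv[de,dg,di,ds,dy] rk=5  ker:ei,es,ey,gi,gs,gy,is,iy,sy
∂2: piv[dey,diy,dsy,eiy,gis,giy,gsy] rk=7  ker:isy
∂1c = 0
c vs im∂2: residual ≠ 0 ⇒ not boundary

cycle:yes boundary:no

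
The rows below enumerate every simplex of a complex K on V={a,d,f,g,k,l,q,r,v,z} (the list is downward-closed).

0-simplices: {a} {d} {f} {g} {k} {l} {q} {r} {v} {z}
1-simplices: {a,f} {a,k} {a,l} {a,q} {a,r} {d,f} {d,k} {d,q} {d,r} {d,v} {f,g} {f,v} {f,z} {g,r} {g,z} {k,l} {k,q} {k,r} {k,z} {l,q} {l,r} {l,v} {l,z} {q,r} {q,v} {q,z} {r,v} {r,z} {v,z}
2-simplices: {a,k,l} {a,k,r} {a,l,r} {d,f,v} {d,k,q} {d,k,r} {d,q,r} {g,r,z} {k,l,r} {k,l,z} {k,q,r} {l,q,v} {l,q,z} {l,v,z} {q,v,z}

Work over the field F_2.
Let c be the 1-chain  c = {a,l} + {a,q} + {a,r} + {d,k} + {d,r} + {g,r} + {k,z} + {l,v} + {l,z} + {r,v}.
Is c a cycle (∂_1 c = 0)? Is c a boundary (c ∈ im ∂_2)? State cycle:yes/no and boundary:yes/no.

cycle:no boundary:no

n_0=10 n_1=29 n_2=15  [Z2]
∂1: piv[af,ak,al,aq,ar,df,dv,fg,fz] rk=9  ker:dk,dq,dr,fv,gr,gz,kl,kq,kr,kz,lq,lr,lv,lz,qr,qv,qz,rv,rz,vz
∂2: piv[akl,akr,alr,dfv,dkq,dkr,dqr,grz,klz,lqv,lqz,lvz] rk=12  ker:klr,kqr,qvz
∂1c = {a} + {g} + {l} + {q}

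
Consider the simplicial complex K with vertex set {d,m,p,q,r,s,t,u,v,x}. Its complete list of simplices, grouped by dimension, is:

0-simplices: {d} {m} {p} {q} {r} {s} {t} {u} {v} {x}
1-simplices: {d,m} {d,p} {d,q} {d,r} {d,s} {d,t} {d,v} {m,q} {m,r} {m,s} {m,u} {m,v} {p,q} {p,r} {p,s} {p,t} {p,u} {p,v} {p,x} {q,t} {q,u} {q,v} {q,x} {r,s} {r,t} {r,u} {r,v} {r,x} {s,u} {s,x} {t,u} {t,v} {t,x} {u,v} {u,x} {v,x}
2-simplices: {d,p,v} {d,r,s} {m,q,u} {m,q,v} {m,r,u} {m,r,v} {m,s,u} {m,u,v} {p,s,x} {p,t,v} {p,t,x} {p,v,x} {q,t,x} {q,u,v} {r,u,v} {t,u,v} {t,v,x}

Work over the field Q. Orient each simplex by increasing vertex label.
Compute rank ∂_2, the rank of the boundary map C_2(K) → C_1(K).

rank∂_2=14

n_0=10 n_1=36 n_2=17  [Q]
∂1: piv[dm,dp,dq,dr,ds,dt,dv,mu,px] rk=9  ker:mq,mr,ms,mv,pq,pr,ps,pt,pu,pv,qt,qu,qv,qx,rs,rt,ru,rv,rx,su,sx,tu,tv,tx,uv,ux,vx
∂2: piv[dpv,drs,mqu,mqv,mru,mrv,msu,muv,psx,ptv,ptx,pvx,qtx,tuv] rk=14  ker:quv,ruv,tvx
rk∂_2=14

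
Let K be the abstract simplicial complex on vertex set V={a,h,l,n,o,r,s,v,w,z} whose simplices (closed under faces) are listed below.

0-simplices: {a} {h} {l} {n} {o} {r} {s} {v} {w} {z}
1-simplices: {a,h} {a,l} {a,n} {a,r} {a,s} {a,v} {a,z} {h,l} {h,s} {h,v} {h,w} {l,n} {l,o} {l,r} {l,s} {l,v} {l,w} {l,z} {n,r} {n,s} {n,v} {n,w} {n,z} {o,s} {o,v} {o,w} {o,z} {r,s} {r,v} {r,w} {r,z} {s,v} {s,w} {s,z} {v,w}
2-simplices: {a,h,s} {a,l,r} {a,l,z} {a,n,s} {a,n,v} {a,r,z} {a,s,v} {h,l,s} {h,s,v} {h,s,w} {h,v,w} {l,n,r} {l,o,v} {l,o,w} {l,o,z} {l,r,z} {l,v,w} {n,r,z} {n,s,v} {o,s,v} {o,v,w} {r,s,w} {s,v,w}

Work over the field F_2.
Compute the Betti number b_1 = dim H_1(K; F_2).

n_0=10 n_1=35 n_2=23  [Z2]
∂1: piv[ah,al,an,ar,as,av,az,hw,lo] rk=9  ker:hl,hs,hv,ln,lr,ls,lv,lw,lz,nr,ns,nv,nw,nz,os,ov,ow,oz,rs,rv,rw,rz,sv,sw,sz,vw
∂2: piv[ahs,alr,alz,ans,anv,arz,asv,hls,hsv,hsw,hvw,lnr,lov,low,loz,lvw,nrz,osv,rsw] rk=19  ker:lrz,nsv,ovw,svw
b_1=(35−9)−19=7

b_1=7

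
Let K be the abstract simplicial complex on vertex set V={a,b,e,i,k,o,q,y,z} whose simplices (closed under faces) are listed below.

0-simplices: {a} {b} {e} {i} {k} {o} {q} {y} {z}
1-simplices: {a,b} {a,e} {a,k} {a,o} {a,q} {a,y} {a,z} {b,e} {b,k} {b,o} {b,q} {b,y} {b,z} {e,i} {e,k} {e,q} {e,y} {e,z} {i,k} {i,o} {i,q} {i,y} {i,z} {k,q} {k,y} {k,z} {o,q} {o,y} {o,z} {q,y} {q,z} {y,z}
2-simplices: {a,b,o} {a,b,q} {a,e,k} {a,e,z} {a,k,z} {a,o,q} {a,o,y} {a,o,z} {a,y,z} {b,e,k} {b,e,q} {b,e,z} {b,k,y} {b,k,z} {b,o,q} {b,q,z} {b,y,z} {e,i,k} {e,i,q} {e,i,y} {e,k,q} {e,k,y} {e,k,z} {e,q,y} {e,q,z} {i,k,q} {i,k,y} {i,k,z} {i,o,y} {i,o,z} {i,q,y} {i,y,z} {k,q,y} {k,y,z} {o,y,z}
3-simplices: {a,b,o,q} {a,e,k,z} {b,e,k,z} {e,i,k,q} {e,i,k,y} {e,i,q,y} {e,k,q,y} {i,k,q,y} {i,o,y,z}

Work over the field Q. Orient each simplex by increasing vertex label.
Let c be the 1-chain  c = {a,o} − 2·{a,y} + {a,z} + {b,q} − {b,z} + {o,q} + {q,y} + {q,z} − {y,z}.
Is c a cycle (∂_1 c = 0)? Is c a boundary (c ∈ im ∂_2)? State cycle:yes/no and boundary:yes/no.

cycle:yes boundary:no

n_0=9 n_1=32 n_2=35 n_3=9  [Q]
∂1: piv[ab,ae,ak,ao,aq,ay,az,ei] rk=8  ker:be,bk,bo,bq,by,bz,ek,eq,ey,ez,ik,io,iq,iy,iz,kq,ky,kz,oq,oy,oz,qy,qz,yz
∂2: piv[abo,abq,aek,aez,akz,aoq,aoy,aoz,ayz,bek,beq,bez,bky,bqz,byz,eik,eiq,eiy,ekq,eky,eqy,ikz,ioy] rk=23  ker:bkz,boq,ekz,eqz,ikq,iky,ioz,iqy,iyz,kqy,kyz,oyz
∂3: piv[aboq,aekz,bekz,eikq,eiky,eiqy,ekqy,ioyz] rk=8  ker:ikqy
∂1c = 0
c vs im∂2: residual ≠ 0 ⇒ not boundary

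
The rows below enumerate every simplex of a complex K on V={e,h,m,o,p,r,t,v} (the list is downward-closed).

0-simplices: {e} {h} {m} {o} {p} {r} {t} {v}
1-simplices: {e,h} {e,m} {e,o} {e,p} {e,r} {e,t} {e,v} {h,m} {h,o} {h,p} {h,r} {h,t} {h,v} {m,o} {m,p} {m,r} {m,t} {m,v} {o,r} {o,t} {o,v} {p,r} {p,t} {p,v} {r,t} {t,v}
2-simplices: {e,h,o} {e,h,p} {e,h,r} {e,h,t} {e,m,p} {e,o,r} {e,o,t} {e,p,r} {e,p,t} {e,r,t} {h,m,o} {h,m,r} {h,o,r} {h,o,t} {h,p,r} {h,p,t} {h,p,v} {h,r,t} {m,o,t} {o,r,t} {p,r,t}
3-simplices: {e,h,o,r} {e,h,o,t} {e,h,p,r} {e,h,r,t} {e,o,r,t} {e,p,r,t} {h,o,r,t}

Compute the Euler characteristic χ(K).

χ(K)=-4

n_0=8 n_1=26 n_2=21 n_3=7
χ=+8−26+21−7=-4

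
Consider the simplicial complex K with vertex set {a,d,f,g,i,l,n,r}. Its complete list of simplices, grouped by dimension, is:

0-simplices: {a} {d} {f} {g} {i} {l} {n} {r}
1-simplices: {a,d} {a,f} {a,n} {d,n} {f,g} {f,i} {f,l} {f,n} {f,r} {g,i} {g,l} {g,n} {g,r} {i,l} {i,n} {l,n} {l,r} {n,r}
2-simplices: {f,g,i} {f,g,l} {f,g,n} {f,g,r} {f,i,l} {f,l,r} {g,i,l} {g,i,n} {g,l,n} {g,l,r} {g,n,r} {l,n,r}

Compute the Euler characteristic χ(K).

n_0=8 n_1=18 n_2=12
χ=+8−18+12=2

χ(K)=2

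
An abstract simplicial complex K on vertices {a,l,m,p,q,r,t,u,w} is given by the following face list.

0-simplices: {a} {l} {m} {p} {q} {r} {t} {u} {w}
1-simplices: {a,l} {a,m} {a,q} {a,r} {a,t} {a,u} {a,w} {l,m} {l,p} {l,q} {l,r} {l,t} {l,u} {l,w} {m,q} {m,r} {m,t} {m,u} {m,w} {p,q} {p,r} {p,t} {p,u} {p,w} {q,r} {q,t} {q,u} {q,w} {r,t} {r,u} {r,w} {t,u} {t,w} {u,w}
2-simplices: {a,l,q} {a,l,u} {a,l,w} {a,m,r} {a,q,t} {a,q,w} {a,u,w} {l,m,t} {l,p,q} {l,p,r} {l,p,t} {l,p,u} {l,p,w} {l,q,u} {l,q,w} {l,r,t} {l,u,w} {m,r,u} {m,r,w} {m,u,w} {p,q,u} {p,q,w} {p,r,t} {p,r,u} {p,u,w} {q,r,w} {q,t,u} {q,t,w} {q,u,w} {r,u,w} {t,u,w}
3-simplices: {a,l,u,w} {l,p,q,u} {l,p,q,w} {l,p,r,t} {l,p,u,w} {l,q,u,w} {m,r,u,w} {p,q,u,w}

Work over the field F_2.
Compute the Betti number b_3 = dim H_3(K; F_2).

b_3=1

n_0=9 n_1=34 n_2=31 n_3=8  [Z2]
∂1: piv[al,am,aq,ar,at,au,aw,lp] rk=8  ker:lm,lq,lr,lt,lu,lw,mq,mr,mt,mu,mw,pq,pr,pt,pu,pw,qr,qt,qu,qw,rt,ru,rw,tu,tw,uw
∂2: piv[alq,alu,alw,amr,aqt,aqw,auw,lmt,lpq,lpr,lpt,lpu,lpw,lqu,lrt,mru,mrw,muw,pru,qrw,qtu,qtw] rk=22  ker:lqw,luw,pqu,pqw,prt,puw,quw,ruw,tuw
∂3: piv[aluw,lpqu,lpqw,lprt,lpuw,lquw,mruw] rk=7  ker:pquw
b_3=(8−7)−0=1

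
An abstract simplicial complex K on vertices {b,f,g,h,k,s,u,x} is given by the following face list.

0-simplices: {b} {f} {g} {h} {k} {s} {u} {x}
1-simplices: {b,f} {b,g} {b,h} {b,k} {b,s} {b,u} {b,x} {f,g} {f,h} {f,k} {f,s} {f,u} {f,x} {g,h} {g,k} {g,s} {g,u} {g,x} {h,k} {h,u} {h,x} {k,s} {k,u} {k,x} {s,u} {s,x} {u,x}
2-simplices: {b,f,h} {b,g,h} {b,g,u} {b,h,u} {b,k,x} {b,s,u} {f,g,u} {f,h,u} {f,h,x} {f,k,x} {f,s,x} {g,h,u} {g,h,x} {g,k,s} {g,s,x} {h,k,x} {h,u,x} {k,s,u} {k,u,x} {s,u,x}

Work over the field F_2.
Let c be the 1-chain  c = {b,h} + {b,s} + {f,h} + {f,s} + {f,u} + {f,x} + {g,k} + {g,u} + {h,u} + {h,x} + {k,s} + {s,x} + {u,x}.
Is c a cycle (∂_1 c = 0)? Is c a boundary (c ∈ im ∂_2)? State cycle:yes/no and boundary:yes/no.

n_0=8 n_1=27 n_2=20  [Z2]
∂1: piv[bf,bg,bh,bk,bs,bu,bx] rk=7  ker:fg,fh,fk,fs,fu,fx,gh,gk,gs,gu,gx,hk,hu,hx,ks,ku,kx,su,sx,ux
∂2: piv[bfh,bgh,bgu,bhu,bkx,bsu,fgu,fhu,fhx,fkx,fsx,ghx,gks,gsx,hkx,hux,ksu,kux,sux] rk=19  ker:ghu
∂1c = 0
c vs im∂2: reduces to 0 ⇒ boundary

cycle:yes boundary:yes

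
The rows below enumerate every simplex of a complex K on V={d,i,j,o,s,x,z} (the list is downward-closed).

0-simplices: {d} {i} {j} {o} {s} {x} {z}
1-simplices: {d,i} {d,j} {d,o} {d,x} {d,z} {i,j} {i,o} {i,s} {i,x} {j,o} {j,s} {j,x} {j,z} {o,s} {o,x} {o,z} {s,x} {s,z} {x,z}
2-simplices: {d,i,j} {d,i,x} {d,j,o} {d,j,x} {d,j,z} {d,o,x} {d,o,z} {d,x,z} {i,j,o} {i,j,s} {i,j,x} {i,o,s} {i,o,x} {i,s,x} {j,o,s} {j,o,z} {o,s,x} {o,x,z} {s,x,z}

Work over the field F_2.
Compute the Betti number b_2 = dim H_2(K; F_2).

b_2=6

n_0=7 n_1=19 n_2=19  [Z2]
∂1: piv[di,dj,do,dx,dz,is] rk=6  ker:ij,io,ix,jo,js,jx,jz,os,ox,oz,sx,sz,xz
∂2: piv[dij,dix,djo,djx,djz,dox,doz,dxz,ijo,ijs,ios,isx,sxz] rk=13  ker:ijx,iox,jos,joz,osx,oxz
b_2=(19−13)−0=6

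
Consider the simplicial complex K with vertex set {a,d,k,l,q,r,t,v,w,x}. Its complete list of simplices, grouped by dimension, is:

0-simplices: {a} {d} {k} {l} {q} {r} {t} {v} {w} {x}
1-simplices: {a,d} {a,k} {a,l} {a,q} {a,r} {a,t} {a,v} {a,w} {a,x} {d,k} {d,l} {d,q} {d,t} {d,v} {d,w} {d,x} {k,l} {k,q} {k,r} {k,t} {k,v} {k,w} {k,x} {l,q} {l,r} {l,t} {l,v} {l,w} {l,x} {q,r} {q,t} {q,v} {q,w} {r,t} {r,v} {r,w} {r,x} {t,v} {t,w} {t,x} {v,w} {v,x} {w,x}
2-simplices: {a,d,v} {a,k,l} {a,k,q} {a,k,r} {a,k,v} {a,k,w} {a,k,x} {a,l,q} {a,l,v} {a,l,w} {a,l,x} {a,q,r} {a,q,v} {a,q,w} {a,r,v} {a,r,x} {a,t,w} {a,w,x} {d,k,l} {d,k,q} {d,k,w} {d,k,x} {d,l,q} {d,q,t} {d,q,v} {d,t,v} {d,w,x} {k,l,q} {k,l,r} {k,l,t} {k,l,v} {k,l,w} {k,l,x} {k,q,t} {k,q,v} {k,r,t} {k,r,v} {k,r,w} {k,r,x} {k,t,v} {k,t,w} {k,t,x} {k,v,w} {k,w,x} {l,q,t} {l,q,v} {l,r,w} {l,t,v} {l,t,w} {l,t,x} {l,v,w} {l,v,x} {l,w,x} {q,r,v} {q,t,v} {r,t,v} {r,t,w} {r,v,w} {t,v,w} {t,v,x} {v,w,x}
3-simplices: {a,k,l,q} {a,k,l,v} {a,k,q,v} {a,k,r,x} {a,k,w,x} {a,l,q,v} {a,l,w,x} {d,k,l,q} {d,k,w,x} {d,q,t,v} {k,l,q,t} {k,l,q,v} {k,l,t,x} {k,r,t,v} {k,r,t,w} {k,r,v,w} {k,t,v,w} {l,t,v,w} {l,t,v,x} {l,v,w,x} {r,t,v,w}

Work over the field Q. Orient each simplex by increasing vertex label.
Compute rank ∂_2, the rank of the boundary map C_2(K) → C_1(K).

n_0=10 n_1=43 n_2=61 n_3=21  [Q]
∂1: piv[ad,ak,al,aq,ar,at,av,aw,ax] rk=9  ker:dk,dl,dq,dt,dv,dw,dx,kl,kq,kr,kt,kv,kw,kx,lq,lr,lt,lv,lw,lx,qr,qt,qv,qw,rt,rv,rw,rx,tv,tw,tx,vw,vx,wx
∂2: piv[adv,akl,akq,akr,akv,akw,akx,alq,alv,alw,alx,aqr,aqv,aqw,arv,arx,atw,awx,dkl,dkq,dkw,dkx,dqt,dqv,dtv,klr,klt,kqt,krt,krw,ktw,ktx,kvw,lvx] rk=34  ker:dlq,dwx,klq,klv,klw,klx,kqv,krv,krx,ktv,kwx,lqt,lqv,lrw,ltv,ltw,ltx,lvw,lwx,qrv,qtv,rtv,rtw,rvw,tvw,tvx,vwx
∂3: piv[aklq,aklv,akqv,akrx,akwx,alqv,alwx,dklq,dkwx,dqtv,klqt,kltx,krtv,krtw,krvw,ktvw,ltvw,ltvx,lvwx] rk=19  ker:klqv,rtvw
rk∂_2=34

rank∂_2=34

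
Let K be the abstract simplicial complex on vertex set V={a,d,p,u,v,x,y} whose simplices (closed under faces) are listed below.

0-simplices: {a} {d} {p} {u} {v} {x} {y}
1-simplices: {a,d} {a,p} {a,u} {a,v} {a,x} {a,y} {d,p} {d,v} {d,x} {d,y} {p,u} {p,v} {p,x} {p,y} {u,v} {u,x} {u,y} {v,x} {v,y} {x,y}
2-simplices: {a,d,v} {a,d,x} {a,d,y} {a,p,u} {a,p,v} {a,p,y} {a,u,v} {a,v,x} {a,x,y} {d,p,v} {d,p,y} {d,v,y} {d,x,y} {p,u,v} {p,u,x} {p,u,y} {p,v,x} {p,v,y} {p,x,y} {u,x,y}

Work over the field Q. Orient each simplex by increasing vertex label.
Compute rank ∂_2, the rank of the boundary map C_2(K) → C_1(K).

n_0=7 n_1=20 n_2=20  [Q]
∂1: piv[ad,ap,au,av,ax,ay] rk=6  ker:dp,dv,dx,dy,pu,pv,px,py,uv,ux,uy,vx,vy,xy
∂2: piv[adv,adx,ady,apu,apv,apy,auv,avx,axy,dpv,dvy,pux,puy,pvx] rk=14  ker:dpy,dxy,puv,pvy,pxy,uxy
rk∂_2=14

rank∂_2=14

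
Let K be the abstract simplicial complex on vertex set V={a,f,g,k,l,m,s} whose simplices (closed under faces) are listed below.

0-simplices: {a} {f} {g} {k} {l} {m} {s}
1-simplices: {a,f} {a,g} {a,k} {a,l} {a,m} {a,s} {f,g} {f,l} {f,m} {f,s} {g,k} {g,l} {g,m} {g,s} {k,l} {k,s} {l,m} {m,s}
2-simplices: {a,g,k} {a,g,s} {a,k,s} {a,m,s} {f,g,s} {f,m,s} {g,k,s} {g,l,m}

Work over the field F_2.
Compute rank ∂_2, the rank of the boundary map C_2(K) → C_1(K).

n_0=7 n_1=18 n_2=8  [Z2]
∂1: piv[af,ag,ak,al,am,as] rk=6  ker:fg,fl,fm,fs,gk,gl,gm,gs,kl,ks,lm,ms
∂2: piv[agk,ags,aks,ams,fgs,fms,glm] rk=7  ker:gks
rk∂_2=7

rank∂_2=7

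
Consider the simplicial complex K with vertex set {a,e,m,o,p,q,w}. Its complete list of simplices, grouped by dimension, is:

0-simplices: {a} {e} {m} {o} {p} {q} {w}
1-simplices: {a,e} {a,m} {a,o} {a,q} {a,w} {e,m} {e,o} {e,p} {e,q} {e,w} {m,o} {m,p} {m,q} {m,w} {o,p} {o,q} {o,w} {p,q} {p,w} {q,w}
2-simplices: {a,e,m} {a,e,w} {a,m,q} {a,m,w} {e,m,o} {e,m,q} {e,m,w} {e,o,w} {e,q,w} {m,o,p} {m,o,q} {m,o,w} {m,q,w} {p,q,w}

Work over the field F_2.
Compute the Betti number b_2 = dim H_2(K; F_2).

n_0=7 n_1=20 n_2=14  [Z2]
∂1: piv[ae,am,ao,aq,aw,ep] rk=6  ker:em,eo,eq,ew,mo,mp,mq,mw,op,oq,ow,pq,pw,qw
∂2: piv[aem,aew,amq,amw,emo,emq,eow,eqw,mop,moq,pqw] rk=11  ker:emw,mow,mqw
b_2=(14−11)−0=3

b_2=3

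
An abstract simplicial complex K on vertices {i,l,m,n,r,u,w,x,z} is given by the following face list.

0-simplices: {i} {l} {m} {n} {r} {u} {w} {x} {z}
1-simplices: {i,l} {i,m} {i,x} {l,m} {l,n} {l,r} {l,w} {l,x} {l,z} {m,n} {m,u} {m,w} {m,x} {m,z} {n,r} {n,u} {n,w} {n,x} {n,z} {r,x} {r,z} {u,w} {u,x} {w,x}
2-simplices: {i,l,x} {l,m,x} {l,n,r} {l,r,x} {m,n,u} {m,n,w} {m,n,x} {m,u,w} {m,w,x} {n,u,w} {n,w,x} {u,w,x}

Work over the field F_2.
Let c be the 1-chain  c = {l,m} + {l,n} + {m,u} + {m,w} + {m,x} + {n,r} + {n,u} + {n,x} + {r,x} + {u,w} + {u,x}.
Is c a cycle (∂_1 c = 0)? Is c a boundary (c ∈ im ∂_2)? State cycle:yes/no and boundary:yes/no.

cycle:yes boundary:yes

n_0=9 n_1=24 n_2=12  [Z2]
∂1: piv[il,im,ix,ln,lr,lw,lz,mu] rk=8  ker:lm,lx,mn,mw,mx,mz,nr,nu,nw,nx,nz,rx,rz,uw,ux,wx
∂2: piv[ilx,lmx,lnr,lrx,mnu,mnw,mnx,muw,mwx,uwx] rk=10  ker:nuw,nwx
∂1c = 0
c vs im∂2: reduces to 0 ⇒ boundary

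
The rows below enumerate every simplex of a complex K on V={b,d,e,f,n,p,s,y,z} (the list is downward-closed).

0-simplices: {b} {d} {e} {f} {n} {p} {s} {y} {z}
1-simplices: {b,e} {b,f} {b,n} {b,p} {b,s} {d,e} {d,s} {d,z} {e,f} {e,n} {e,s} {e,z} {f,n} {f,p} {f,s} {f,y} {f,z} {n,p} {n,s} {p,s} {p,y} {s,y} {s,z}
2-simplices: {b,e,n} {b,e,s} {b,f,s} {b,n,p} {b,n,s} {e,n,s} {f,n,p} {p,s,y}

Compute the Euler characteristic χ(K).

n_0=9 n_1=23 n_2=8
χ=+9−23+8=-6

χ(K)=-6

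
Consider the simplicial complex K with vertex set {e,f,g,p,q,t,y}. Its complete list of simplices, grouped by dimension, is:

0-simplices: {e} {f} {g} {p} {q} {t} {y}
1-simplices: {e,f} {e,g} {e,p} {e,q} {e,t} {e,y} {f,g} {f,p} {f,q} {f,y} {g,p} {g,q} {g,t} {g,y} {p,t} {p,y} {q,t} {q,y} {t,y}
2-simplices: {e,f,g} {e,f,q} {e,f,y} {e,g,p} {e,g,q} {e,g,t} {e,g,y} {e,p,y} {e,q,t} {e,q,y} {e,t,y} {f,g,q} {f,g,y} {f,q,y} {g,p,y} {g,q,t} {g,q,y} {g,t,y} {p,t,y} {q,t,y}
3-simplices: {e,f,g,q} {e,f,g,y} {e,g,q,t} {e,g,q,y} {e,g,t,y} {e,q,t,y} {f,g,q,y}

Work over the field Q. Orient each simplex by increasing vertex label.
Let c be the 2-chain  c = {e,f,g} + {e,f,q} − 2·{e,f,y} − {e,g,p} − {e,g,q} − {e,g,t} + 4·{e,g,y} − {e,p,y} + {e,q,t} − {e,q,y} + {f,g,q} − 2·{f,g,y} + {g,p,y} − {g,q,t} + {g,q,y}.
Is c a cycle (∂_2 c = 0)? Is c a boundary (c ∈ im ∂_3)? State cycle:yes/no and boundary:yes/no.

n_0=7 n_1=19 n_2=20 n_3=7  [Q]
∂1: piv[ef,eg,ep,eq,et,ey] rk=6  ker:fg,fp,fq,fy,gp,gq,gt,gy,pt,py,qt,qy,ty
∂2: piv[efg,efq,efy,egp,egq,egt,egy,epy,eqt,eqy,ety,pty] rk=12  ker:fgq,fgy,fqy,gpy,gqt,gqy,gty,qty
∂3: piv[efgq,efgy,egqt,egqy,egty,eqty,fgqy] rk=7
∂2c = 0
c vs im∂3: residual ≠ 0 ⇒ not boundary

cycle:yes boundary:no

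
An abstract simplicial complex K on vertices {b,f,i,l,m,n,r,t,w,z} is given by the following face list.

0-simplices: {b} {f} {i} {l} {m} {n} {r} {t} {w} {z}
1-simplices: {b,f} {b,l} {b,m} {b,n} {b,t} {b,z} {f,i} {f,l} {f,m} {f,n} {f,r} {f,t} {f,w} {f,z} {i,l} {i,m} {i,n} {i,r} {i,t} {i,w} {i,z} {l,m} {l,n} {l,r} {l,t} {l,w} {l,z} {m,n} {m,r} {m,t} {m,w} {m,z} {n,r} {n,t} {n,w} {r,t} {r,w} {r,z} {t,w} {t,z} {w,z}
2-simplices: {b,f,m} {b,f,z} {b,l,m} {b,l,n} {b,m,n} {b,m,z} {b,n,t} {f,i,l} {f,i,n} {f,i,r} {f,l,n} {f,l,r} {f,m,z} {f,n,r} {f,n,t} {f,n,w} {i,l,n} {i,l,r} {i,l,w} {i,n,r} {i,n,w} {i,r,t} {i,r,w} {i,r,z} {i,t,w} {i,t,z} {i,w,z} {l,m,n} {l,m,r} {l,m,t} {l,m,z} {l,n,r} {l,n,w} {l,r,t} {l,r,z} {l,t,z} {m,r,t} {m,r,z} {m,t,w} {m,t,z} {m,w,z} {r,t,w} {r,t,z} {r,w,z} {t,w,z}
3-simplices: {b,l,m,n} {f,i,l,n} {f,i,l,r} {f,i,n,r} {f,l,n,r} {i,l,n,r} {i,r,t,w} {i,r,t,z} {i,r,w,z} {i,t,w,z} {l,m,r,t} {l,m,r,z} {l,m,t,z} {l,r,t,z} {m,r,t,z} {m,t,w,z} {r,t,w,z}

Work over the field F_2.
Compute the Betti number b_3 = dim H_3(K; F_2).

b_3=3

n_0=10 n_1=41 n_2=45 n_3=17  [Z2]
∂1: piv[bf,bl,bm,bn,bt,bz,fi,fr,fw] rk=9  ker:fl,fm,fn,ft,fz,il,im,in,ir,it,iw,iz,lm,ln,lr,lt,lw,lz,mn,mr,mt,mw,mz,nr,nt,nw,rt,rw,rz,tw,tz,wz
∂2: piv[bfm,bfz,blm,bln,bmn,bmz,bnt,fil,fin,fir,fln,flr,fnr,fnt,fnw,ilw,inw,irt,irw,irz,itw,itz,iwz,lmr,lmt,lmz,lrt,lrz,mtw] rk=29  ker:fmz,iln,ilr,inr,lmn,lnr,lnw,ltz,mrt,mrz,mtz,mwz,rtw,rtz,rwz,twz
∂3: piv[blmn,filn,filr,finr,flnr,irtw,irtz,irwz,itwz,lmrt,lmrz,lmtz,lrtz,mtwz] rk=14  ker:ilnr,mrtz,rtwz
b_3=(17−14)−0=3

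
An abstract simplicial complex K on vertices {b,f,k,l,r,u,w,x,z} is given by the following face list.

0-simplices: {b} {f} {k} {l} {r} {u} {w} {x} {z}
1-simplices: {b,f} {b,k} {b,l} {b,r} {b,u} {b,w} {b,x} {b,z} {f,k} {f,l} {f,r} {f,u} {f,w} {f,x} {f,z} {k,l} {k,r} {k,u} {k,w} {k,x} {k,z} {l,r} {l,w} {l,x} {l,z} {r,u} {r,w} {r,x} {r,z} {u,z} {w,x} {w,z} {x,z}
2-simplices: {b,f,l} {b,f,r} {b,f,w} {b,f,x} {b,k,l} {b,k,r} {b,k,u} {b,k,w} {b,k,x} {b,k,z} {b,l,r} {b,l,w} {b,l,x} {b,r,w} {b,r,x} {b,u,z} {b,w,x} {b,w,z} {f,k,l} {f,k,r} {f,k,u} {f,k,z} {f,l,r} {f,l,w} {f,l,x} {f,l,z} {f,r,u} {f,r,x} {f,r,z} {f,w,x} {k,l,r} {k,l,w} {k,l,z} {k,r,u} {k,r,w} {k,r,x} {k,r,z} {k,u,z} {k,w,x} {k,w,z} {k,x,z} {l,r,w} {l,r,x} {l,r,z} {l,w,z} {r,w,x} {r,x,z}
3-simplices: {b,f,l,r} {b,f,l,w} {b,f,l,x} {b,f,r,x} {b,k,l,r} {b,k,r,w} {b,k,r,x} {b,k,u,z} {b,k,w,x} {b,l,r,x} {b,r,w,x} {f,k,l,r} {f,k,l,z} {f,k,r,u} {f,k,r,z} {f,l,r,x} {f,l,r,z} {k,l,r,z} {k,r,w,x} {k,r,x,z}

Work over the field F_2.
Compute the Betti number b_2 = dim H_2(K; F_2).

n_0=9 n_1=33 n_2=47 n_3=20  [Z2]
∂1: piv[bf,bk,bl,br,bu,bw,bx,bz] rk=8  ker:fk,fl,fr,fu,fw,fx,fz,kl,kr,ku,kw,kx,kz,lr,lw,lx,lz,ru,rw,rx,rz,uz,wx,wz,xz
∂2: piv[bfl,bfr,bfw,bfx,bkl,bkr,bku,bkw,bkx,bkz,blr,blw,blx,brw,brx,buz,bwx,bwz,fkl,fku,fkz,flz,fru,frz,kxz] rk=25  ker:fkr,flr,flw,flx,frx,fwx,klr,klw,klz,kru,krw,krx,krz,kuz,kwx,kwz,lrw,lrx,lrz,lwz,rwx,rxz
∂3: piv[bflr,bflw,bflx,bfrx,bklr,bkrw,bkrx,bkuz,bkwx,blrx,brwx,fklr,fklz,fkru,fkrz,flrz,krxz] rk=17  ker:flrx,klrz,krwx
b_2=(47−25)−17=5

b_2=5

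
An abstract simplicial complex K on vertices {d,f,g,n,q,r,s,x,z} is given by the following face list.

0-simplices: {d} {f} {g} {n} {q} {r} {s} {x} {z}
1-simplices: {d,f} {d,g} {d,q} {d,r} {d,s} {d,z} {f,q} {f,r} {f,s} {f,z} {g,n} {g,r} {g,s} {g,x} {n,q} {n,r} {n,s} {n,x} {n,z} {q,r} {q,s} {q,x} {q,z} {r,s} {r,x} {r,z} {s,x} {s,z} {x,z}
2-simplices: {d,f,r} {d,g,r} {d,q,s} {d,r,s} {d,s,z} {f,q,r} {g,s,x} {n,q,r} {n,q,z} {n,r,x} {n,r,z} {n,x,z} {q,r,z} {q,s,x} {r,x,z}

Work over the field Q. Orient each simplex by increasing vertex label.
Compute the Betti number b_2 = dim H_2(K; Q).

b_2=2

n_0=9 n_1=29 n_2=15  [Q]
∂1: piv[df,dg,dq,dr,ds,dz,gn,gx] rk=8  ker:fq,fr,fs,fz,gr,gs,nq,nr,ns,nx,nz,qr,qs,qx,qz,rs,rx,rz,sx,sz,xz
∂2: piv[dfr,dgr,dqs,drs,dsz,fqr,gsx,nqr,nqz,nrx,nrz,nxz,qsx] rk=13  ker:qrz,rxz
b_2=(15−13)−0=2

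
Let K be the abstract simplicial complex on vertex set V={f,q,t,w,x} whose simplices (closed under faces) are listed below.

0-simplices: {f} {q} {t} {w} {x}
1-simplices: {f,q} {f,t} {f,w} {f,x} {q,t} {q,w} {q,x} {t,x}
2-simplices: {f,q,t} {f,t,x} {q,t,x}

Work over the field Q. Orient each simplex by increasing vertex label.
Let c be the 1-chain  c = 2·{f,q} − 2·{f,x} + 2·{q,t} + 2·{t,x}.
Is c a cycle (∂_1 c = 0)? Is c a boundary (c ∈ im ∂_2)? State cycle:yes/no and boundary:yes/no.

n_0=5 n_1=8 n_2=3  [Q]
∂1: piv[fq,ft,fw,fx] rk=4  ker:qt,qw,qx,tx
∂2: piv[fqt,ftx,qtx] rk=3
∂1c = 0
c vs im∂2: reduces to 0 ⇒ boundary

cycle:yes boundary:yes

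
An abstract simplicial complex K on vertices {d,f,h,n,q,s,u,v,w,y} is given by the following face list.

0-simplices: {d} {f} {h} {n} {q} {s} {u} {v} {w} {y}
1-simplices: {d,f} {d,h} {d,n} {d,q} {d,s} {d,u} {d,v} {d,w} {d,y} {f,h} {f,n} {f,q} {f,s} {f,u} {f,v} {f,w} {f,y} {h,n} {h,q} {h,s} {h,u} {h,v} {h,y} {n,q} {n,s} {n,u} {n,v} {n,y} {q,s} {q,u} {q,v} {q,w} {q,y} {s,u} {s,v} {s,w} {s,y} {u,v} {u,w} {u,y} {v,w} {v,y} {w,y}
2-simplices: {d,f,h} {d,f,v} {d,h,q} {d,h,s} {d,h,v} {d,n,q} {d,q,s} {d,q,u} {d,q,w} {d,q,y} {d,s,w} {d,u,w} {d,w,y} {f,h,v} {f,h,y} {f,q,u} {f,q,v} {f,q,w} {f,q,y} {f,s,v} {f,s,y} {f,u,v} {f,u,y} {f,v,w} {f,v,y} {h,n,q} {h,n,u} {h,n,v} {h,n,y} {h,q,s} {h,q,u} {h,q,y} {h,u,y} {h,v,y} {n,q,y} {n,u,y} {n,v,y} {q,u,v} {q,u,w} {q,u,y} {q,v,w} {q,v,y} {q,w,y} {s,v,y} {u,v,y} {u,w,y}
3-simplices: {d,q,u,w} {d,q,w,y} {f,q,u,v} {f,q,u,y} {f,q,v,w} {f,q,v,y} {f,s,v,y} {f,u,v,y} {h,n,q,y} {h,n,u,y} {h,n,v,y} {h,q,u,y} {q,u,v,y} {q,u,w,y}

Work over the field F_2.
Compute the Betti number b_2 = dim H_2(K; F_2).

b_2=3

n_0=10 n_1=43 n_2=46 n_3=14  [Z2]
∂1: piv[df,dh,dn,dq,ds,du,dv,dw,dy] rk=9  ker:fh,fn,fq,fs,fu,fv,fw,fy,hn,hq,hs,hu,hv,hy,nq,ns,nu,nv,ny,qs,qu,qv,qw,qy,su,sv,sw,sy,uv,uw,uy,vw,vy,wy
∂2: piv[dfh,dfv,dhq,dhs,dhv,dnq,dqs,dqu,dqw,dqy,dsw,duw,dwy,fhy,fqu,fqv,fqw,fqy,fsv,fsy,fuv,fuy,fvw,fvy,hnq,hnu,hnv,hny,hqu,hqy] rk=30  ker:fhv,hqs,huy,hvy,nqy,nuy,nvy,quv,quw,quy,qvw,qvy,qwy,svy,uvy,uwy
∂3: piv[dquw,dqwy,fquv,fquy,fqvw,fqvy,fsvy,fuvy,hnqy,hnuy,hnvy,hquy,quwy] rk=13  ker:quvy
b_2=(46−30)−13=3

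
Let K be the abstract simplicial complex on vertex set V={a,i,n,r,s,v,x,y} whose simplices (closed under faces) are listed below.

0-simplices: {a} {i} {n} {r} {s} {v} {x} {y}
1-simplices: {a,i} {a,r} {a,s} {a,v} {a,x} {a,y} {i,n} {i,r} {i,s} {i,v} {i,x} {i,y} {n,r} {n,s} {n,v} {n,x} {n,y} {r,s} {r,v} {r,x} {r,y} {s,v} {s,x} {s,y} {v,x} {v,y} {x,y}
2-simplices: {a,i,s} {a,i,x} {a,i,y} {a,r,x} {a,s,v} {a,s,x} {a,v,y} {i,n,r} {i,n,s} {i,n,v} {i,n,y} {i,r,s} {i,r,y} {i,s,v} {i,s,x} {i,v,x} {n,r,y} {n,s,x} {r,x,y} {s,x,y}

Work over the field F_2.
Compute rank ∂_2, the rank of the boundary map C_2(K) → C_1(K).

rank∂_2=18

n_0=8 n_1=27 n_2=20  [Z2]
∂1: piv[ai,ar,as,av,ax,ay,in] rk=7  ker:ir,is,iv,ix,iy,nr,ns,nv,nx,ny,rs,rv,rx,ry,sv,sx,sy,vx,vy,xy
∂2: piv[ais,aix,aiy,arx,asv,asx,avy,inr,ins,inv,iny,irs,iry,isv,ivx,nsx,rxy,sxy] rk=18  ker:isx,nry
rk∂_2=18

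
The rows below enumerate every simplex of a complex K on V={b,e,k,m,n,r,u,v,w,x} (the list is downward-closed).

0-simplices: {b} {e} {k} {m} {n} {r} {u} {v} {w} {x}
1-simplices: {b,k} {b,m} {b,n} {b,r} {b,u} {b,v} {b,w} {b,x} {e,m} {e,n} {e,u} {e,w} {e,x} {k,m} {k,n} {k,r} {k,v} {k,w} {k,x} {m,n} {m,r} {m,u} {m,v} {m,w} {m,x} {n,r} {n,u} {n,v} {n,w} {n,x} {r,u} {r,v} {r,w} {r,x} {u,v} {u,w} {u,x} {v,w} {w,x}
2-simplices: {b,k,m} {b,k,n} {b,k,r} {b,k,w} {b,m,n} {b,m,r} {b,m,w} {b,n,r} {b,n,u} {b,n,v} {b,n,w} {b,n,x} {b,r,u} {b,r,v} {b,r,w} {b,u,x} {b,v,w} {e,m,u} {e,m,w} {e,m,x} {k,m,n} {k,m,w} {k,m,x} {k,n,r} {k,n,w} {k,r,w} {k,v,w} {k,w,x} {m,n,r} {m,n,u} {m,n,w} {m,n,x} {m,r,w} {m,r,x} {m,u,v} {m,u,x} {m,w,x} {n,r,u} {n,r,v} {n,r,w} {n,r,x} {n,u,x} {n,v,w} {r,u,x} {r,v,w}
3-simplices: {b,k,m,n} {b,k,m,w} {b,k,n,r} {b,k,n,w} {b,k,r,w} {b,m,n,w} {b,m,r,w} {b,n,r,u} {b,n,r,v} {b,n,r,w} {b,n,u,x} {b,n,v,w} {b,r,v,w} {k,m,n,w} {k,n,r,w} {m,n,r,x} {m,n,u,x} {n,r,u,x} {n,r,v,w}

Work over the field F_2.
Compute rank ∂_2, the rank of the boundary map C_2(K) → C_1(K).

n_0=10 n_1=39 n_2=45 n_3=19  [Z2]
∂1: piv[bk,bm,bn,br,bu,bv,bw,bx,em] rk=9  ker:en,eu,ew,ex,km,kn,kr,kv,kw,kx,mn,mr,mu,mv,mw,mx,nr,nu,nv,nw,nx,ru,rv,rw,rx,uv,uw,ux,vw,wx
∂2: piv[bkm,bkn,bkr,bkw,bmn,bmr,bmw,bnr,bnu,bnv,bnw,bnx,bru,brv,brw,bux,bvw,emu,emw,emx,kmx,kvw,kwx,mnu,mnx,mrx,muv] rk=27  ker:kmn,kmw,knr,knw,krw,mnr,mnw,mrw,mux,mwx,nru,nrv,nrw,nrx,nux,nvw,rux,rvw
∂3: piv[bkmn,bkmw,bknr,bknw,bkrw,bmnw,bmrw,bnru,bnrv,bnrw,bnux,bnvw,brvw,mnrx,mnux,nrux] rk=16  ker:kmnw,knrw,nrvw
rk∂_2=27

rank∂_2=27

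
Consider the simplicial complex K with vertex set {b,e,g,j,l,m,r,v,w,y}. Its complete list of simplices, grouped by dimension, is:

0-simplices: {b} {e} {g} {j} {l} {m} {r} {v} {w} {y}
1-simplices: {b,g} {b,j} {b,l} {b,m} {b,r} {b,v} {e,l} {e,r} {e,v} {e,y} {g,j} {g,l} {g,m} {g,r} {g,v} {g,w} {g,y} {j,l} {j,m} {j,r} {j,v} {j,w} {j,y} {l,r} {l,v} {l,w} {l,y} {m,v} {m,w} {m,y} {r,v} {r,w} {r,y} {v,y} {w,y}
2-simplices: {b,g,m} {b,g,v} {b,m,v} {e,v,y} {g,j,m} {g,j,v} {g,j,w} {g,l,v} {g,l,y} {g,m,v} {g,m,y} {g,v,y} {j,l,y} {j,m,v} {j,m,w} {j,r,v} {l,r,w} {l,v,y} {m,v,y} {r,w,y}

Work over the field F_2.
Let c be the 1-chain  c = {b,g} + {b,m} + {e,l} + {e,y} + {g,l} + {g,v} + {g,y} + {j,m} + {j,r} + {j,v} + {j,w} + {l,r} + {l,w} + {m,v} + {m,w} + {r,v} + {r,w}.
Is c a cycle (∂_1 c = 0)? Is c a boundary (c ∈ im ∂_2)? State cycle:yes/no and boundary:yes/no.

n_0=10 n_1=35 n_2=20  [Z2]
∂1: piv[bg,bj,bl,bm,br,bv,el,ey,gw] rk=9  ker:er,ev,gj,gl,gm,gr,gv,gy,jl,jm,jr,jv,jw,jy,lr,lv,lw,ly,mv,mw,my,rv,rw,ry,vy,wy
∂2: piv[bgm,bgv,bmv,evy,gjm,gjv,gjw,glv,gly,gmy,gvy,jly,jmw,jrv,lrw,rwy] rk=16  ker:gmv,jmv,lvy,mvy
∂1c = 0
c vs im∂2: residual ≠ 0 ⇒ not boundary

cycle:yes boundary:no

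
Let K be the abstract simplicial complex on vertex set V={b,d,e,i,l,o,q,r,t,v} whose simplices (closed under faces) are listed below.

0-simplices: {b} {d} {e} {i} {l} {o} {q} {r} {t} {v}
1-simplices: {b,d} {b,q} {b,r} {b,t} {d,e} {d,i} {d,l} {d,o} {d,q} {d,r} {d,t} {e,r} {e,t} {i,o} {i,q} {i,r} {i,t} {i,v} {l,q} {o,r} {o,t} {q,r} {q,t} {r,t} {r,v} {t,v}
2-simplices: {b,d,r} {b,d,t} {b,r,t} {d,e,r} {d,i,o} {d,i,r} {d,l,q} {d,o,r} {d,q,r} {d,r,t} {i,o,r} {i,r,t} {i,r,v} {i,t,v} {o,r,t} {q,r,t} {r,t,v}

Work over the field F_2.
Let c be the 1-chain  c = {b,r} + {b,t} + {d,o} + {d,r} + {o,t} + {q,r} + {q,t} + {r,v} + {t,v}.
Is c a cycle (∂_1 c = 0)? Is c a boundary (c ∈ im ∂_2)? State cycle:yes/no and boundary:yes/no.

n_0=10 n_1=26 n_2=17  [Z2]
∂1: piv[bd,bq,br,bt,de,di,dl,do,iv] rk=9  ker:dq,dr,dt,er,et,io,iq,ir,it,lq,or,ot,qr,qt,rt,rv,tv
∂2: piv[bdr,bdt,brt,der,dio,dir,dlq,dor,dqr,irt,irv,itv,ort,qrt] rk=14  ker:drt,ior,rtv
∂1c = 0
c vs im∂2: reduces to 0 ⇒ boundary

cycle:yes boundary:yes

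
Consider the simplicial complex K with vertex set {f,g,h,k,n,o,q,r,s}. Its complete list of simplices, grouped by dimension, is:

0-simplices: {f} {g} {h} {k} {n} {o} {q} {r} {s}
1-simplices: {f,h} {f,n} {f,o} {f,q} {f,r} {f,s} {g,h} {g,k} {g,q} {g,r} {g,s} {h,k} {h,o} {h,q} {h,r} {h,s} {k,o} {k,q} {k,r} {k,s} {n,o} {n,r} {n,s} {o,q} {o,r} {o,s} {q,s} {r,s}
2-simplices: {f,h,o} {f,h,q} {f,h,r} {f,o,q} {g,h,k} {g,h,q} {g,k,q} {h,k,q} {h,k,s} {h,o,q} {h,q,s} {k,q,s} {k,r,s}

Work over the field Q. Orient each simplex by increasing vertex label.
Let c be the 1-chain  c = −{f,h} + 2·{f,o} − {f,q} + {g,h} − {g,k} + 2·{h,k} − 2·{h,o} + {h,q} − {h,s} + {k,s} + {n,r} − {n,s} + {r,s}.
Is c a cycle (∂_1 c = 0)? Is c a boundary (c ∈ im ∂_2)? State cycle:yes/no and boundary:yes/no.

n_0=9 n_1=28 n_2=13  [Q]
∂1: piv[fh,fn,fo,fq,fr,fs,gh,gk] rk=8  ker:gq,gr,gs,hk,ho,hq,hr,hs,ko,kq,kr,ks,no,nr,ns,oq,or,os,qs,rs
∂2: piv[fho,fhq,fhr,foq,ghk,ghq,gkq,hks,hqs,krs] rk=10  ker:hkq,hoq,kqs
∂1c = 0
c vs im∂2: residual ≠ 0 ⇒ not boundary

cycle:yes boundary:no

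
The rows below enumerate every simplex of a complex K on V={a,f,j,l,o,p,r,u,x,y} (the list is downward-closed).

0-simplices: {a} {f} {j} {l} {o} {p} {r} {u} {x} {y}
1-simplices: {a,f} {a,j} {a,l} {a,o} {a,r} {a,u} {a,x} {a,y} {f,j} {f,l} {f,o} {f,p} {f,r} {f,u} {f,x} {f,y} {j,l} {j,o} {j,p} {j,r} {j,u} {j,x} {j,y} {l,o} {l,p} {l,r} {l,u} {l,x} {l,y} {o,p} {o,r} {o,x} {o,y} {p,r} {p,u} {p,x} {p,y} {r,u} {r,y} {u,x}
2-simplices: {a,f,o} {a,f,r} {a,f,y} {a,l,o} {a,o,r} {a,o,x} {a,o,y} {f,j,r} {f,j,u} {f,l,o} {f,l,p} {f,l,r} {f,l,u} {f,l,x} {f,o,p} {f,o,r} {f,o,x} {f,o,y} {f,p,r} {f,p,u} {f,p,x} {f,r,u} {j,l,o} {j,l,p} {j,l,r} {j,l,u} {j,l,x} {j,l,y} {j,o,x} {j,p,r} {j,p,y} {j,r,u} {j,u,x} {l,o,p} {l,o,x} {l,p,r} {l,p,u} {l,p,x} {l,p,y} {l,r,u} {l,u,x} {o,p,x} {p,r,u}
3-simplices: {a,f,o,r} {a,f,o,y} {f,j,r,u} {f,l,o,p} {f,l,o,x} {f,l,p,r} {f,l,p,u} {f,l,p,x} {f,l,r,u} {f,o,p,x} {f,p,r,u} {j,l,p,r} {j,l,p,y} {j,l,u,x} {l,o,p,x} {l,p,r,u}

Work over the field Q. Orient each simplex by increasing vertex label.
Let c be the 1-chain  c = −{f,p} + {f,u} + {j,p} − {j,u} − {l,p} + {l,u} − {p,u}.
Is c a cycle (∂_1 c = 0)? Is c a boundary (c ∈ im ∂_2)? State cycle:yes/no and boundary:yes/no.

cycle:yes boundary:yes

n_0=10 n_1=40 n_2=43 n_3=16  [Q]
∂1: piv[af,aj,al,ao,ar,au,ax,ay,fp] rk=9  ker:fj,fl,fo,fr,fu,fx,fy,jl,jo,jp,jr,ju,jx,jy,lo,lp,lr,lu,lx,ly,op,or,ox,oy,pr,pu,px,py,ru,ry,ux
∂2: piv[afo,afr,afy,alo,aor,aox,aoy,fjr,fju,flo,flp,flr,flu,flx,fop,fox,fpr,fpu,fpx,fru,jlo,jlp,jlr,jlx,jly,jpy,jux] rk=27  ker:for,foy,jlu,jox,jpr,jru,lop,lox,lpr,lpu,lpx,lpy,lru,lux,opx,pru
∂3: piv[afor,afoy,fjru,flop,flox,flpr,flpu,flpx,flru,fopx,fpru,jlpr,jlpy,jlux] rk=14  ker:lopx,lpru
∂1c = 0
c vs im∂2: reduces to 0 ⇒ boundary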